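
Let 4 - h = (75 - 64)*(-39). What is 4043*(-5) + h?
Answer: -19782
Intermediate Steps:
h = 433 (h = 4 - (75 - 64)*(-39) = 4 - 11*(-39) = 4 - 1*(-429) = 4 + 429 = 433)
4043*(-5) + h = 4043*(-5) + 433 = -20215 + 433 = -19782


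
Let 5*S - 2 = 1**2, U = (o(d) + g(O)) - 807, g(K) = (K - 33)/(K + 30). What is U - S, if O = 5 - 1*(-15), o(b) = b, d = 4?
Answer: -40193/50 ≈ -803.86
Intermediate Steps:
O = 20 (O = 5 + 15 = 20)
g(K) = (-33 + K)/(30 + K)
U = -40163/50 (U = (4 + (-33 + 20)/(30 + 20)) - 807 = (4 - 13/50) - 807 = 187/50 - 807 = -40163/50 ≈ -803.26)
S = 3/5 (S = 2/5 + (1/5)*1**2 = 2/5 + (1/5)*1 = 2/5 + 1/5 = 3/5 ≈ 0.60000)
U - S = -40163/50 - 1*3/5 = -40163/50 - 3/5 = -40193/50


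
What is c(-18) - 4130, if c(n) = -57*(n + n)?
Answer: -2078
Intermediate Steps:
c(n) = -114*n
c(-18) - 4130 = -114*(-18) - 4130 = 2052 - 4130 = -2078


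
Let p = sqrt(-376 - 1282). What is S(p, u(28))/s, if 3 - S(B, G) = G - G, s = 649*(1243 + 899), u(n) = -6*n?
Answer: 1/463386 ≈ 2.1580e-6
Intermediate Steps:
p = I*sqrt(1658) (p = sqrt(-1658) = I*sqrt(1658) ≈ 40.719*I)
s = 1390158 (s = 649*2142 = 1390158)
S(B, G) = 3 (S(B, G) = 3 - (G - G) = 3 - 1*0 = 3 + 0 = 3)
S(p, u(28))/s = 3/1390158 = 3*(1/1390158) = 1/463386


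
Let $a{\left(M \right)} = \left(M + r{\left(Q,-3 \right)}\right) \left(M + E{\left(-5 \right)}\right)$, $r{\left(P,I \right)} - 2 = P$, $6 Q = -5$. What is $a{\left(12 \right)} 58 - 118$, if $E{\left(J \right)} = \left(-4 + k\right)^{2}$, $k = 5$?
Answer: $\frac{29429}{3} \approx 9809.7$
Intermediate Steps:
$Q = - \frac{5}{6}$ ($Q = \frac{1}{6} \left(-5\right) = - \frac{5}{6} \approx -0.83333$)
$r{\left(P,I \right)} = 2 + P$
$E{\left(J \right)} = 1$ ($E{\left(J \right)} = \left(-4 + 5\right)^{2} = 1^{2} = 1$)
$a{\left(M \right)} = \left(1 + M\right) \left(\frac{7}{6} + M\right)$ ($a{\left(M \right)} = \left(M + \left(2 - \frac{5}{6}\right)\right) \left(M + 1\right) = \left(M + \frac{7}{6}\right) \left(1 + M\right) = \left(\frac{7}{6} + M\right) \left(1 + M\right) = \left(1 + M\right) \left(\frac{7}{6} + M\right)$)
$a{\left(12 \right)} 58 - 118 = \left(\frac{7}{6} + 12^{2} + \frac{13}{6} \cdot 12\right) 58 - 118 = \left(\frac{7}{6} + 144 + 26\right) 58 - 118 = \frac{1027}{6} \cdot 58 - 118 = \frac{29783}{3} - 118 = \frac{29429}{3}$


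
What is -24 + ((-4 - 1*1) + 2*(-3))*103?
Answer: -1157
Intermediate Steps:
-24 + ((-4 - 1*1) + 2*(-3))*103 = -24 + ((-4 - 1) - 6)*103 = -24 + (-5 - 6)*103 = -24 - 11*103 = -24 - 1133 = -1157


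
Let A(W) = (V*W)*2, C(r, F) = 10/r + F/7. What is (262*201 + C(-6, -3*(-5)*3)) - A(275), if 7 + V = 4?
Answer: 1140652/21 ≈ 54317.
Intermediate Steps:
V = -3 (V = -7 + 4 = -3)
C(r, F) = 10/r + F/7 (C(r, F) = 10/r + F*(⅐) = 10/r + F/7)
A(W) = -6*W (A(W) = -3*W*2 = -6*W)
(262*201 + C(-6, -3*(-5)*3)) - A(275) = (262*201 + (10/(-6) + (-3*(-5)*3)/7)) - (-6)*275 = (52662 + (10*(-⅙) + (15*3)/7)) - 1*(-1650) = (52662 + (-5/3 + (⅐)*45)) + 1650 = (52662 + (-5/3 + 45/7)) + 1650 = (52662 + 100/21) + 1650 = 1106002/21 + 1650 = 1140652/21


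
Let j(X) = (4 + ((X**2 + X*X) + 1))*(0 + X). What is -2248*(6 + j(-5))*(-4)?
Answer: -2418848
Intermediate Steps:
j(X) = X*(5 + 2*X**2) (j(X) = (4 + ((X**2 + X**2) + 1))*X = (4 + (2*X**2 + 1))*X = (4 + (1 + 2*X**2))*X = (5 + 2*X**2)*X = X*(5 + 2*X**2))
-2248*(6 + j(-5))*(-4) = -2248*(6 - 5*(5 + 2*(-5)**2))*(-4) = -2248*(6 - 5*(5 + 2*25))*(-4) = -2248*(6 - 5*(5 + 50))*(-4) = -2248*(6 - 5*55)*(-4) = -2248*(6 - 275)*(-4) = -(-604712)*(-4) = -2248*1076 = -2418848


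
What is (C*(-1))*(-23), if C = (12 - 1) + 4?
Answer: 345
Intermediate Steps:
C = 15 (C = 11 + 4 = 15)
(C*(-1))*(-23) = (15*(-1))*(-23) = -15*(-23) = 345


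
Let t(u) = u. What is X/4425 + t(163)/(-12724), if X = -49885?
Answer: -127091603/11260740 ≈ -11.286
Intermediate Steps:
X/4425 + t(163)/(-12724) = -49885/4425 + 163/(-12724) = -49885*1/4425 + 163*(-1/12724) = -9977/885 - 163/12724 = -127091603/11260740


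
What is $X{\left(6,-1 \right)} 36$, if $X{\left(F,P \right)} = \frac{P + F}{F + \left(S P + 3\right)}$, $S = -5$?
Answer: $\frac{90}{7} \approx 12.857$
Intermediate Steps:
$X{\left(F,P \right)} = \frac{F + P}{3 + F - 5 P}$ ($X{\left(F,P \right)} = \frac{P + F}{F - \left(-3 + 5 P\right)} = \frac{F + P}{F - \left(-3 + 5 P\right)} = \frac{F + P}{3 + F - 5 P}$)
$X{\left(6,-1 \right)} 36 = \frac{6 - 1}{3 + 6 - -5} \cdot 36 = \frac{1}{3 + 6 + 5} \cdot 5 \cdot 36 = \frac{1}{14} \cdot 5 \cdot 36 = \frac{5}{14} \cdot 36 = \frac{90}{7}$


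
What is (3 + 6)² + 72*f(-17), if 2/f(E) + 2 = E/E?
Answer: -63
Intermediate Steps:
f(E) = -2 (f(E) = 2/(-2 + E/E) = 2/(-2 + 1) = 2/(-1) = 2*(-1) = -2)
(3 + 6)² + 72*f(-17) = (3 + 6)² + 72*(-2) = 9² - 144 = 81 - 144 = -63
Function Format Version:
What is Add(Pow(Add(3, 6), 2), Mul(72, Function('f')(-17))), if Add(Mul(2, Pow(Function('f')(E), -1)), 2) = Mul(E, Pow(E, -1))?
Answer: -63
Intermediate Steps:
Function('f')(E) = -2 (Function('f')(E) = Mul(2, Pow(Add(-2, Mul(E, Pow(E, -1))), -1)) = Mul(2, Pow(Add(-2, 1), -1)) = Mul(2, Pow(-1, -1)) = Mul(2, -1) = -2)
Add(Pow(Add(3, 6), 2), Mul(72, Function('f')(-17))) = Add(Pow(Add(3, 6), 2), Mul(72, -2)) = Add(Pow(9, 2), -144) = Add(81, -144) = -63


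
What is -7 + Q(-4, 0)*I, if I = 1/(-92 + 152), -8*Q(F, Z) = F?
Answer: -839/120 ≈ -6.9917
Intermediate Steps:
Q(F, Z) = -F/8
I = 1/60 ≈ 0.016667
-7 + Q(-4, 0)*I = -7 - ⅛*(-4)*(1/60) = -7 + (½)*(1/60) = -7 + 1/120 = -839/120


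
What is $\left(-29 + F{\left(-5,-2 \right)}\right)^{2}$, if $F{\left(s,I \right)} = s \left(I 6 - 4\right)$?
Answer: $2601$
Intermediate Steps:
$F{\left(s,I \right)} = s \left(-4 + 6 I\right)$ ($F{\left(s,I \right)} = s \left(6 I - 4\right) = s \left(-4 + 6 I\right)$)
$\left(-29 + F{\left(-5,-2 \right)}\right)^{2} = \left(-29 + 2 \left(-5\right) \left(-2 + 3 \left(-2\right)\right)\right)^{2} = \left(-29 + 2 \left(-5\right) \left(-2 - 6\right)\right)^{2} = \left(-29 + 2 \left(-5\right) \left(-8\right)\right)^{2} = \left(-29 + 80\right)^{2} = 51^{2} = 2601$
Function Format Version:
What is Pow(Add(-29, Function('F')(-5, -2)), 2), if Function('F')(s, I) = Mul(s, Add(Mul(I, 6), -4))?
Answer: 2601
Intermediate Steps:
Function('F')(s, I) = Mul(s, Add(-4, Mul(6, I))) (Function('F')(s, I) = Mul(s, Add(Mul(6, I), -4)) = Mul(s, Add(-4, Mul(6, I))))
Pow(Add(-29, Function('F')(-5, -2)), 2) = Pow(Add(-29, Mul(2, -5, Add(-2, Mul(3, -2)))), 2) = Pow(Add(-29, Mul(2, -5, Add(-2, -6))), 2) = Pow(Add(-29, Mul(2, -5, -8)), 2) = Pow(Add(-29, 80), 2) = Pow(51, 2) = 2601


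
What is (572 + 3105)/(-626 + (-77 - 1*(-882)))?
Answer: 3677/179 ≈ 20.542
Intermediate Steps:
(572 + 3105)/(-626 + (-77 - 1*(-882))) = 3677/(-626 + (-77 + 882)) = 3677/(-626 + 805) = 3677/179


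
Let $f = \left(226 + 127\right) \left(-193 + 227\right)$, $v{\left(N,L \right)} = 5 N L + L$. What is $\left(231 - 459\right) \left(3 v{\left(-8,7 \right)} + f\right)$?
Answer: $-2549724$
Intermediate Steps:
$v{\left(N,L \right)} = L + 5 L N$ ($v{\left(N,L \right)} = 5 L N + L = L + 5 L N$)
$f = 12002$ ($f = 353 \cdot 34 = 12002$)
$\left(231 - 459\right) \left(3 v{\left(-8,7 \right)} + f\right) = \left(231 - 459\right) \left(3 \cdot 7 \left(1 + 5 \left(-8\right)\right) + 12002\right) = - 228 \left(3 \cdot 7 \left(1 - 40\right) + 12002\right) = - 228 \left(3 \cdot 7 \left(-39\right) + 12002\right) = - 228 \left(3 \left(-273\right) + 12002\right) = - 228 \left(-819 + 12002\right) = \left(-228\right) 11183 = -2549724$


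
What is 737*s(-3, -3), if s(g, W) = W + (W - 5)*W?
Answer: 15477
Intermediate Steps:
s(g, W) = W + W*(-5 + W) (s(g, W) = W + (-5 + W)*W = W + W*(-5 + W))
737*s(-3, -3) = 737*(-3*(-4 - 3)) = 737*(-3*(-7)) = 737*21 = 15477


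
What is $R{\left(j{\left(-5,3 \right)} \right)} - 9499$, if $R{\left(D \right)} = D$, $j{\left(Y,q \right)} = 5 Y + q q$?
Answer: $-9515$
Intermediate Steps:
$j{\left(Y,q \right)} = q^{2} + 5 Y$ ($j{\left(Y,q \right)} = 5 Y + q^{2} = q^{2} + 5 Y$)
$R{\left(j{\left(-5,3 \right)} \right)} - 9499 = \left(3^{2} + 5 \left(-5\right)\right) - 9499 = \left(9 - 25\right) - 9499 = -16 - 9499 = -9515$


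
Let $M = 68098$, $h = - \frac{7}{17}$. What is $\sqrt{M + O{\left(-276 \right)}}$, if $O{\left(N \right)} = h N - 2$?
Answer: $\frac{2 \sqrt{4928147}}{17} \approx 261.17$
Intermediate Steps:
$h = - \frac{7}{17}$ ($h = \left(-7\right) \frac{1}{17} = - \frac{7}{17} \approx -0.41176$)
$O{\left(N \right)} = -2 - \frac{7 N}{17}$ ($O{\left(N \right)} = - \frac{7 N}{17} - 2 = -2 - \frac{7 N}{17}$)
$\sqrt{M + O{\left(-276 \right)}} = \sqrt{68098 - - \frac{1898}{17}} = \sqrt{68098 + \left(-2 + \frac{1932}{17}\right)} = \sqrt{68098 + \frac{1898}{17}} = \sqrt{\frac{1159564}{17}} = \frac{2 \sqrt{4928147}}{17}$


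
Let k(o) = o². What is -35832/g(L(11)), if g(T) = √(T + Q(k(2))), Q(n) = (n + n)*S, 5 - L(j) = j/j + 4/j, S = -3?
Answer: 4479*I*√154/7 ≈ 7940.4*I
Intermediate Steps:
L(j) = 4 - 4/j (L(j) = 5 - (j/j + 4/j) = 5 - (1 + 4/j) = 5 + (-1 - 4/j) = 4 - 4/j)
Q(n) = -6*n (Q(n) = (n + n)*(-3) = (2*n)*(-3) = -6*n)
g(T) = √(-24 + T) (g(T) = √(T - 6*2²) = √(T - 6*4) = √(T - 24) = √(-24 + T))
-35832/g(L(11)) = -35832/√(-24 + (4 - 4/11)) = -35832/√(-24 + 40/11) = -35832*(-I*√154/56) = -(-4479)*I*√154/7 = 4479*I*√154/7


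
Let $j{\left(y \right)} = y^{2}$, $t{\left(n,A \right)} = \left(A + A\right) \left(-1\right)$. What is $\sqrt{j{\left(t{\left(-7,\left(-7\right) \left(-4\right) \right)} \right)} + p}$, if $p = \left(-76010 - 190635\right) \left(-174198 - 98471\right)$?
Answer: $\sqrt{72705828641} \approx 2.6964 \cdot 10^{5}$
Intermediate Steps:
$p = 72705825505$ ($p = \left(-266645\right) \left(-272669\right) = 72705825505$)
$t{\left(n,A \right)} = - 2 A$ ($t{\left(n,A \right)} = 2 A \left(-1\right) = - 2 A$)
$\sqrt{j{\left(t{\left(-7,\left(-7\right) \left(-4\right) \right)} \right)} + p} = \sqrt{\left(- 2 \left(\left(-7\right) \left(-4\right)\right)\right)^{2} + 72705825505} = \sqrt{\left(\left(-2\right) 28\right)^{2} + 72705825505} = \sqrt{\left(-56\right)^{2} + 72705825505} = \sqrt{3136 + 72705825505} = \sqrt{72705828641}$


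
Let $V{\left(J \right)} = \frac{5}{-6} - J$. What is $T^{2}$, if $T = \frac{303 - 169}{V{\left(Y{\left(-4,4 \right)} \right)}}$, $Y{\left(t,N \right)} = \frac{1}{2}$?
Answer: $\frac{40401}{4} \approx 10100.0$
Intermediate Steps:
$Y{\left(t,N \right)} = \frac{1}{2}$
$V{\left(J \right)} = - \frac{5}{6} - J$ ($V{\left(J \right)} = 5 \left(- \frac{1}{6}\right) - J = - \frac{5}{6} - J$)
$T = - \frac{201}{2}$ ($T = \frac{303 - 169}{- \frac{5}{6} - \frac{1}{2}} = \frac{134}{- \frac{4}{3}} = 134 \left(- \frac{3}{4}\right) = - \frac{201}{2} \approx -100.5$)
$T^{2} = \left(- \frac{201}{2}\right)^{2} = \frac{40401}{4}$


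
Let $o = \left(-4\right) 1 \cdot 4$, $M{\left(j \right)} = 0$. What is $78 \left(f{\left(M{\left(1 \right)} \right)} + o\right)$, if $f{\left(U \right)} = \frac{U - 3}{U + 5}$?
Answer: $- \frac{6474}{5} \approx -1294.8$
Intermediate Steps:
$o = -16$ ($o = \left(-4\right) 4 = -16$)
$f{\left(U \right)} = \frac{-3 + U}{5 + U}$
$78 \left(f{\left(M{\left(1 \right)} \right)} + o\right) = 78 \left(\frac{-3 + 0}{5 + 0} - 16\right) = 78 \left(\frac{1}{5} \left(-3\right) - 16\right) = 78 \left(- \frac{3}{5} - 16\right) = 78 \left(- \frac{83}{5}\right) = - \frac{6474}{5}$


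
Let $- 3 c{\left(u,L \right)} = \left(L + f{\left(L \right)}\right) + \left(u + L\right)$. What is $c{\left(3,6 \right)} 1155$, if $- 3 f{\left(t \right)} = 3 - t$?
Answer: $-6160$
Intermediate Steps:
$f{\left(t \right)} = -1 + \frac{t}{3}$ ($f{\left(t \right)} = - \frac{3 - t}{3} = -1 + \frac{t}{3}$)
$c{\left(u,L \right)} = \frac{1}{3} - \frac{7 L}{9} - \frac{u}{3}$ ($c{\left(u,L \right)} = - \frac{\left(L + \left(-1 + \frac{L}{3}\right)\right) + \left(u + L\right)}{3} = - \frac{\left(-1 + \frac{4 L}{3}\right) + \left(L + u\right)}{3} = - \frac{-1 + u + \frac{7 L}{3}}{3} = \frac{1}{3} - \frac{7 L}{9} - \frac{u}{3}$)
$c{\left(3,6 \right)} 1155 = \left(\frac{1}{3} - \frac{14}{3} - 1\right) 1155 = \left(- \frac{16}{3}\right) 1155 = -6160$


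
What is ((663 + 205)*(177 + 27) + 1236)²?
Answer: 31793742864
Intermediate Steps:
((663 + 205)*(177 + 27) + 1236)² = (868*204 + 1236)² = (177072 + 1236)² = 178308² = 31793742864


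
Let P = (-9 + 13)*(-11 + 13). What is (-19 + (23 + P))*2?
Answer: 24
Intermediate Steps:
P = 8 (P = 4*2 = 8)
(-19 + (23 + P))*2 = (-19 + (23 + 8))*2 = (-19 + 31)*2 = 12*2 = 24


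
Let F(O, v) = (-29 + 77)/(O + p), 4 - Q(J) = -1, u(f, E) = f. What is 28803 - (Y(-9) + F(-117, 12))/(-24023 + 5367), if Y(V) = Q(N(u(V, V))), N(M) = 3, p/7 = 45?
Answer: 17732509517/615648 ≈ 28803.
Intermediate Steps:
p = 315 (p = 7*45 = 315)
Q(J) = 5 (Q(J) = 4 - 1*(-1) = 4 + 1 = 5)
Y(V) = 5
F(O, v) = 48/(315 + O) (F(O, v) = (-29 + 77)/(O + 315) = 48/(315 + O))
28803 - (Y(-9) + F(-117, 12))/(-24023 + 5367) = 28803 - (5 + 48/(315 - 117))/(-24023 + 5367) = 28803 - (5 + 48/198)/(-18656) = 28803 - (5 + 48*(1/198))*(-1)/18656 = 28803 - (5 + 8/33)*(-1)/18656 = 28803 - 173*(-1)/(33*18656) = 28803 - 1*(-173/615648) = 28803 + 173/615648 = 17732509517/615648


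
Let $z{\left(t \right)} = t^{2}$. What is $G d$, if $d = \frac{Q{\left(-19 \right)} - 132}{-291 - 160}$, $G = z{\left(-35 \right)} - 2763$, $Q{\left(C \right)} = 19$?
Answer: $- \frac{173794}{451} \approx -385.35$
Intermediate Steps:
$G = -1538$ ($G = \left(-35\right)^{2} - 2763 = 1225 - 2763 = -1538$)
$d = \frac{113}{451}$ ($d = \frac{19 - 132}{-291 - 160} = - \frac{113}{-451} = \left(-113\right) \left(- \frac{1}{451}\right) = \frac{113}{451} \approx 0.25055$)
$G d = \left(-1538\right) \frac{113}{451} = - \frac{173794}{451}$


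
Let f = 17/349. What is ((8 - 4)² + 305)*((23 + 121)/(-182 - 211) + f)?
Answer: -4662525/45719 ≈ -101.98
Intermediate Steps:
f = 17/349 (f = 17*(1/349) = 17/349 ≈ 0.048711)
((8 - 4)² + 305)*((23 + 121)/(-182 - 211) + f) = ((8 - 4)² + 305)*((23 + 121)/(-182 - 211) + 17/349) = (4² + 305)*(144/(-393) + 17/349) = (16 + 305)*(144*(-1/393) + 17/349) = 321*(-48/131 + 17/349) = 321*(-14525/45719) = -4662525/45719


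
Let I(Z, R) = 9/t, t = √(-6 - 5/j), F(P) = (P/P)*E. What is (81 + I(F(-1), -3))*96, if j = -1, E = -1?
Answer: 7776 - 864*I ≈ 7776.0 - 864.0*I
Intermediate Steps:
F(P) = -1 (F(P) = (P/P)*(-1) = 1*(-1) = -1)
t = I (t = √(-6 - 5/(-1)) = √(-6 - 5*(-1)) = √(-6 + 5) = √(-1) = I ≈ 1.0*I)
I(Z, R) = -9*I (I(Z, R) = 9/I = 9*(-I) = -9*I)
(81 + I(F(-1), -3))*96 = (81 - 9*I)*96 = 7776 - 864*I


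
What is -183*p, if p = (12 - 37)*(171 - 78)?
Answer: 425475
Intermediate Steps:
p = -2325 (p = -25*93 = -2325)
-183*p = -183*(-2325) = 425475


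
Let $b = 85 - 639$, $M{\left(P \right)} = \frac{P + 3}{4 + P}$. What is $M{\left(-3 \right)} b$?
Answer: $0$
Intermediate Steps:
$M{\left(P \right)} = \frac{3 + P}{4 + P}$
$b = -554$
$M{\left(-3 \right)} b = \frac{3 - 3}{4 - 3} \left(-554\right) = 1^{-1} \cdot 0 \left(-554\right) = 1 \cdot 0 \left(-554\right) = 0 \left(-554\right) = 0$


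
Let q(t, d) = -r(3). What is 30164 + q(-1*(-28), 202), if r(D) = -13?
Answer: 30177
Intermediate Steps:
q(t, d) = 13 (q(t, d) = -1*(-13) = 13)
30164 + q(-1*(-28), 202) = 30164 + 13 = 30177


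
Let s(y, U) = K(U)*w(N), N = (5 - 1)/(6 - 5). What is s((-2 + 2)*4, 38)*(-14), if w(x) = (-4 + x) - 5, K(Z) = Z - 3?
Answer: 2450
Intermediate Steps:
K(Z) = -3 + Z
N = 4 (N = 4/1 = 4*1 = 4)
w(x) = -9 + x
s(y, U) = 15 - 5*U (s(y, U) = (-3 + U)*(-9 + 4) = (-3 + U)*(-5) = 15 - 5*U)
s((-2 + 2)*4, 38)*(-14) = (15 - 5*38)*(-14) = (15 - 190)*(-14) = -175*(-14) = 2450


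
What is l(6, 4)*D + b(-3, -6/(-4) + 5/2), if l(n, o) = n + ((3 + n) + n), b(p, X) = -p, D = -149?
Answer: -3126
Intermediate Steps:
l(n, o) = 3 + 3*n (l(n, o) = n + (3 + 2*n) = 3 + 3*n)
l(6, 4)*D + b(-3, -6/(-4) + 5/2) = (3 + 3*6)*(-149) - 1*(-3) = (3 + 18)*(-149) + 3 = 21*(-149) + 3 = -3129 + 3 = -3126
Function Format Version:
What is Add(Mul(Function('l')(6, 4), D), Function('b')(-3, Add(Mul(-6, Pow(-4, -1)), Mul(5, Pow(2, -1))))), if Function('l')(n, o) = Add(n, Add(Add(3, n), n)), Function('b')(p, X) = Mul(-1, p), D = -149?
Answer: -3126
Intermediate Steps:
Function('l')(n, o) = Add(3, Mul(3, n)) (Function('l')(n, o) = Add(n, Add(3, Mul(2, n))) = Add(3, Mul(3, n)))
Add(Mul(Function('l')(6, 4), D), Function('b')(-3, Add(Mul(-6, Pow(-4, -1)), Mul(5, Pow(2, -1))))) = Add(Mul(Add(3, Mul(3, 6)), -149), Mul(-1, -3)) = Add(Mul(Add(3, 18), -149), 3) = Add(Mul(21, -149), 3) = Add(-3129, 3) = -3126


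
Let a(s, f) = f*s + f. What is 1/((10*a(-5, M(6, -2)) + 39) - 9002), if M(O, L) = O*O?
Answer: -1/10403 ≈ -9.6126e-5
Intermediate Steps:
M(O, L) = O²
a(s, f) = f + f*s
1/((10*a(-5, M(6, -2)) + 39) - 9002) = 1/((10*(6²*(1 - 5)) + 39) - 9002) = 1/((10*(36*(-4)) + 39) - 9002) = 1/((10*(-144) + 39) - 9002) = 1/((-1440 + 39) - 9002) = 1/(-1401 - 9002) = 1/(-10403) = -1/10403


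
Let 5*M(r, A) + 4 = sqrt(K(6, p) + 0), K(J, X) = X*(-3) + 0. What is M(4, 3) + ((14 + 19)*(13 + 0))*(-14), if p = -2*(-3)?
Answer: -30034/5 + 3*I*sqrt(2)/5 ≈ -6006.8 + 0.84853*I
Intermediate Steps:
p = 6
K(J, X) = -3*X (K(J, X) = -3*X + 0 = -3*X)
M(r, A) = -4/5 + 3*I*sqrt(2)/5 (M(r, A) = -4/5 + sqrt(-3*6 + 0)/5 = -4/5 + sqrt(-18 + 0)/5 = -4/5 + sqrt(-18)/5 = -4/5 + (3*I*sqrt(2))/5 = -4/5 + 3*I*sqrt(2)/5)
M(4, 3) + ((14 + 19)*(13 + 0))*(-14) = (-4/5 + 3*I*sqrt(2)/5) + ((14 + 19)*(13 + 0))*(-14) = (-4/5 + 3*I*sqrt(2)/5) + (33*13)*(-14) = (-4/5 + 3*I*sqrt(2)/5) + 429*(-14) = (-4/5 + 3*I*sqrt(2)/5) - 6006 = -30034/5 + 3*I*sqrt(2)/5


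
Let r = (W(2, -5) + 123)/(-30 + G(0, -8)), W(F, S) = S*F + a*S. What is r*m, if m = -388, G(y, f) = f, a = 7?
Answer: 15132/19 ≈ 796.42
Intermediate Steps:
W(F, S) = 7*S + F*S (W(F, S) = S*F + 7*S = F*S + 7*S = 7*S + F*S)
r = -39/19 (r = (-5*(7 + 2) + 123)/(-30 - 8) = (-5*9 + 123)/(-38) = (-45 + 123)*(-1/38) = 78*(-1/38) = -39/19 ≈ -2.0526)
r*m = -39/19*(-388) = 15132/19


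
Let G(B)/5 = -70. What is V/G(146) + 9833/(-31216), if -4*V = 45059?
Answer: 24871349/780400 ≈ 31.870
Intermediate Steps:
V = -45059/4 (V = -¼*45059 = -45059/4 ≈ -11265.)
G(B) = -350 (G(B) = 5*(-70) = -350)
V/G(146) + 9833/(-31216) = -45059/4/(-350) + 9833/(-31216) = -45059/4*(-1/350) + 9833*(-1/31216) = 6437/200 - 9833/31216 = 24871349/780400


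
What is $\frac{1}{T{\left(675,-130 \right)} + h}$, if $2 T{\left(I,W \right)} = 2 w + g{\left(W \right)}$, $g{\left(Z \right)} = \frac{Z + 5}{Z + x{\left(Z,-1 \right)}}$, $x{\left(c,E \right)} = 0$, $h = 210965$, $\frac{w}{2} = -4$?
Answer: $\frac{52}{10969789} \approx 4.7403 \cdot 10^{-6}$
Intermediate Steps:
$w = -8$ ($w = 2 \left(-4\right) = -8$)
$g{\left(Z \right)} = \frac{5 + Z}{Z}$ ($g{\left(Z \right)} = \frac{Z + 5}{Z + 0} = \frac{5 + Z}{Z}$)
$T{\left(I,W \right)} = -8 + \frac{5 + W}{2 W}$ ($T{\left(I,W \right)} = \frac{2 \left(-8\right) + \frac{5 + W}{W}}{2} = \frac{-16 + \frac{5 + W}{W}}{2} = -8 + \frac{5 + W}{2 W}$)
$\frac{1}{T{\left(675,-130 \right)} + h} = \frac{1}{\frac{5 \left(1 - -390\right)}{2 \left(-130\right)} + 210965} = \frac{1}{\frac{5}{2} \left(- \frac{1}{130}\right) \left(1 + 390\right) + 210965} = \frac{1}{\frac{5}{2} \left(- \frac{1}{130}\right) 391 + 210965} = \frac{1}{- \frac{391}{52} + 210965} = \frac{1}{\frac{10969789}{52}} = \frac{52}{10969789}$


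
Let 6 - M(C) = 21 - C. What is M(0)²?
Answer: 225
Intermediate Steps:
M(C) = -15 + C (M(C) = 6 - (21 - C) = 6 + (-21 + C) = -15 + C)
M(0)² = (-15 + 0)² = (-15)² = 225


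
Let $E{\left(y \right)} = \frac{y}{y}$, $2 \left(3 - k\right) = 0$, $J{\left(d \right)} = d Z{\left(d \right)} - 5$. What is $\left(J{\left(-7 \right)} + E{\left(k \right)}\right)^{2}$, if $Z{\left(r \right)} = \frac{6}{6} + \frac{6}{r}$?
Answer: $25$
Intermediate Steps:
$Z{\left(r \right)} = 1 + \frac{6}{r}$ ($Z{\left(r \right)} = 6 \cdot \frac{1}{6} + \frac{6}{r} = 1 + \frac{6}{r}$)
$J{\left(d \right)} = 1 + d$ ($J{\left(d \right)} = d \frac{6 + d}{d} - 5 = \left(6 + d\right) - 5 = 1 + d$)
$k = 3$ ($k = 3 - 0 = 3 + 0 = 3$)
$E{\left(y \right)} = 1$
$\left(J{\left(-7 \right)} + E{\left(k \right)}\right)^{2} = \left(\left(1 - 7\right) + 1\right)^{2} = \left(-6 + 1\right)^{2} = \left(-5\right)^{2} = 25$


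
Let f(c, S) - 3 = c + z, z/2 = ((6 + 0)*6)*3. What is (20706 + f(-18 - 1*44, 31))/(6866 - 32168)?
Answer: -20863/25302 ≈ -0.82456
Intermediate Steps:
z = 216 (z = 2*(((6 + 0)*6)*3) = 2*((6*6)*3) = 2*(36*3) = 2*108 = 216)
f(c, S) = 219 + c (f(c, S) = 3 + (c + 216) = 3 + (216 + c) = 219 + c)
(20706 + f(-18 - 1*44, 31))/(6866 - 32168) = (20706 + (219 + (-18 - 1*44)))/(6866 - 32168) = (20706 + (219 + (-18 - 44)))/(-25302) = (20706 + (219 - 62))*(-1/25302) = (20706 + 157)*(-1/25302) = 20863*(-1/25302) = -20863/25302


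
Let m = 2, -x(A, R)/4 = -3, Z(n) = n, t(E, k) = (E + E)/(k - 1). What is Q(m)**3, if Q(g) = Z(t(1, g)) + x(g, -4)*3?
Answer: 54872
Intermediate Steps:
t(E, k) = 2*E/(-1 + k) (t(E, k) = (2*E)/(-1 + k) = 2*E/(-1 + k))
x(A, R) = 12 (x(A, R) = -4*(-3) = 12)
Q(g) = 36 + 2/(-1 + g) (Q(g) = 2*1/(-1 + g) + 12*3 = 2/(-1 + g) + 36 = 36 + 2/(-1 + g))
Q(m)**3 = (2*(-17 + 18*2)/(-1 + 2))**3 = (2*(-17 + 36)/1)**3 = (2*1*19)**3 = 38**3 = 54872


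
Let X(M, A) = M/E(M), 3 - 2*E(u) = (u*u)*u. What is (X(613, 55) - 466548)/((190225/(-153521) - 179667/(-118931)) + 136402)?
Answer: -981093990311859977457019/286837472096033002159198 ≈ -3.4204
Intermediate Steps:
E(u) = 3/2 - u³/2 (E(u) = 3/2 - u*u*u/2 = 3/2 - u²*u/2 = 3/2 - u³/2)
X(M, A) = M/(3/2 - M³/2)
(X(613, 55) - 466548)/((190225/(-153521) - 179667/(-118931)) + 136402) = (-2*613/(-3 + 613³) - 466548)/((190225/(-153521) - 179667/(-118931)) + 136402) = (-2*613/(-3 + 230346397) - 466548)/((190225*(-1/153521) - 179667*(-1/118931)) + 136402) = (-2*613/230346394 - 466548)/((-190225/153521 + 179667/118931) + 136402) = (-2*613*1/230346394 - 466548)/(4959008032/18258406051 + 136402) = (-613/115173197 - 466548)/(2490488061176534/18258406051) = -53733824714569/115173197*18258406051/2490488061176534 = -981093990311859977457019/286837472096033002159198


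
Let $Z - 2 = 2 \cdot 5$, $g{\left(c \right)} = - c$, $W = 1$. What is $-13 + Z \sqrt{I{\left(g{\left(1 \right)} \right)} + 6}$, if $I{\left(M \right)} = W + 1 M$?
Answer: $-13 + 12 \sqrt{6} \approx 16.394$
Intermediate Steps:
$Z = 12$ ($Z = 2 + 2 \cdot 5 = 2 + 10 = 12$)
$I{\left(M \right)} = 1 + M$ ($I{\left(M \right)} = 1 + 1 M = 1 + M$)
$-13 + Z \sqrt{I{\left(g{\left(1 \right)} \right)} + 6} = -13 + 12 \sqrt{\left(1 - 1\right) + 6} = -13 + 12 \sqrt{0 + 6} = -13 + 12 \sqrt{6}$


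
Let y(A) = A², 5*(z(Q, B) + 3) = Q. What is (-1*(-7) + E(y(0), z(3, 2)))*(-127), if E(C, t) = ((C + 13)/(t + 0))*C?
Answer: -889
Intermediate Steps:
z(Q, B) = -3 + Q/5
E(C, t) = C*(13 + C)/t (E(C, t) = ((13 + C)/t)*C = C*(13 + C)/t)
(-1*(-7) + E(y(0), z(3, 2)))*(-127) = (-1*(-7) + 0²*(13 + 0²)/(-3 + (⅕)*3))*(-127) = (7 + 0*(13 + 0)/(-3 + ⅗))*(-127) = (7 + 0*13/(-12/5))*(-127) = (7 + 0*(-5/12)*13)*(-127) = (7 + 0)*(-127) = 7*(-127) = -889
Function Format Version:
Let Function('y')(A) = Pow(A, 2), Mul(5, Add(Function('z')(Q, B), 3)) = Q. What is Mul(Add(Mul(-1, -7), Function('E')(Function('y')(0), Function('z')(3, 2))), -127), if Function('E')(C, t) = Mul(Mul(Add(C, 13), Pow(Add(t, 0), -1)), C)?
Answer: -889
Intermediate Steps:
Function('z')(Q, B) = Add(-3, Mul(Rational(1, 5), Q))
Function('E')(C, t) = Mul(C, Pow(t, -1), Add(13, C)) (Function('E')(C, t) = Mul(Mul(Add(13, C), Pow(t, -1)), C) = Mul(Mul(Pow(t, -1), Add(13, C)), C) = Mul(C, Pow(t, -1), Add(13, C)))
Mul(Add(Mul(-1, -7), Function('E')(Function('y')(0), Function('z')(3, 2))), -127) = Mul(Add(Mul(-1, -7), Mul(Pow(0, 2), Pow(Add(-3, Mul(Rational(1, 5), 3)), -1), Add(13, Pow(0, 2)))), -127) = Mul(Add(7, Mul(0, Pow(Add(-3, Rational(3, 5)), -1), Add(13, 0))), -127) = Mul(Add(7, Mul(0, Pow(Rational(-12, 5), -1), 13)), -127) = Mul(Add(7, Mul(0, Rational(-5, 12), 13)), -127) = Mul(Add(7, 0), -127) = Mul(7, -127) = -889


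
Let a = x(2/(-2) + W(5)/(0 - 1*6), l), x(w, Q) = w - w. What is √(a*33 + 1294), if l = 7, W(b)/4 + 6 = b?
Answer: √1294 ≈ 35.972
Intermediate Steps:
W(b) = -24 + 4*b
x(w, Q) = 0
a = 0
√(a*33 + 1294) = √(0*33 + 1294) = √(0 + 1294) = √1294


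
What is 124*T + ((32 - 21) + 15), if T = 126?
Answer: 15650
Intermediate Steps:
124*T + ((32 - 21) + 15) = 124*126 + ((32 - 21) + 15) = 15624 + (11 + 15) = 15624 + 26 = 15650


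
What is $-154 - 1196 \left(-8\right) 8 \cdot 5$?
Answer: $382566$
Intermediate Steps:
$-154 - 1196 \left(-8\right) 8 \cdot 5 = -154 - 1196 \left(\left(-64\right) 5\right) = -154 - -382720 = -154 + 382720 = 382566$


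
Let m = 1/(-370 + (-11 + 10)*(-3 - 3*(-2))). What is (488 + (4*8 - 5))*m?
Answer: -515/373 ≈ -1.3807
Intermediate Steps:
m = -1/373 (m = 1/(-370 - (-3 + 6)) = 1/(-370 - 1*3) = 1/(-370 - 3) = 1/(-373) = -1/373 ≈ -0.0026810)
(488 + (4*8 - 5))*m = (488 + (4*8 - 5))*(-1/373) = (488 + (32 - 5))*(-1/373) = (488 + 27)*(-1/373) = 515*(-1/373) = -515/373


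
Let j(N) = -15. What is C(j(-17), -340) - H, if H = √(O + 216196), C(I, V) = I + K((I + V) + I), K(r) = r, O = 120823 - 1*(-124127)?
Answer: -385 - √461146 ≈ -1064.1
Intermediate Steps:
O = 244950 (O = 120823 + 124127 = 244950)
C(I, V) = V + 3*I (C(I, V) = I + ((I + V) + I) = I + (V + 2*I) = V + 3*I)
H = √461146 (H = √(244950 + 216196) = √461146 ≈ 679.08)
C(j(-17), -340) - H = (-340 + 3*(-15)) - √461146 = (-340 - 45) - √461146 = -385 - √461146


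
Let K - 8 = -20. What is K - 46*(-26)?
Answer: 1184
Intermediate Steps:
K = -12 (K = 8 - 20 = -12)
K - 46*(-26) = -12 - 46*(-26) = -12 + 1196 = 1184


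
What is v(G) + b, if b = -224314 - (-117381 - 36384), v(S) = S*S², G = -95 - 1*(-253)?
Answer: 3873763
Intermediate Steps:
G = 158 (G = -95 + 253 = 158)
v(S) = S³
b = -70549 (b = -224314 - 1*(-153765) = -224314 + 153765 = -70549)
v(G) + b = 158³ - 70549 = 3944312 - 70549 = 3873763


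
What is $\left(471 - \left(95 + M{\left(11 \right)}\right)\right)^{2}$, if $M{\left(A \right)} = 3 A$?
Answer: $117649$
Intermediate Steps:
$\left(471 - \left(95 + M{\left(11 \right)}\right)\right)^{2} = \left(471 - \left(95 + 3 \cdot 11\right)\right)^{2} = \left(471 - 128\right)^{2} = 343^{2} = 117649$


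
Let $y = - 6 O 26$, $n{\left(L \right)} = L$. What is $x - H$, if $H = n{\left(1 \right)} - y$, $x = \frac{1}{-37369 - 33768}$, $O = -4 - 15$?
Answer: $\frac{210778930}{71137} \approx 2963.0$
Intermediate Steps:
$O = -19$ ($O = -4 - 15 = -19$)
$x = - \frac{1}{71137}$ ($x = \frac{1}{-71137} = - \frac{1}{71137} \approx -1.4057 \cdot 10^{-5}$)
$y = 2964$ ($y = \left(-6\right) \left(-19\right) 26 = 114 \cdot 26 = 2964$)
$H = -2963$ ($H = 1 - 2964 = -2963$)
$x - H = - \frac{1}{71137} - -2963 = - \frac{1}{71137} + 2963 = \frac{210778930}{71137}$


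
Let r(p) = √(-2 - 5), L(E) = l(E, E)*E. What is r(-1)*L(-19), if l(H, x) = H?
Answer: 361*I*√7 ≈ 955.12*I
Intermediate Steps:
L(E) = E² (L(E) = E*E = E²)
r(p) = I*√7 (r(p) = √(-7) = I*√7)
r(-1)*L(-19) = (I*√7)*(-19)² = (I*√7)*361 = 361*I*√7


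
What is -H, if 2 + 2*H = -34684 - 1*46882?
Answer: 40784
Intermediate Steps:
H = -40784 (H = -1 + (-34684 - 1*46882)/2 = -1 + (-34684 - 46882)/2 = -1 + (½)*(-81566) = -1 - 40783 = -40784)
-H = -1*(-40784) = 40784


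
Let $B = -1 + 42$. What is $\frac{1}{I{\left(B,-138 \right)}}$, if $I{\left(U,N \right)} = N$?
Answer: $- \frac{1}{138} \approx -0.0072464$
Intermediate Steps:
$B = 41$
$\frac{1}{I{\left(B,-138 \right)}} = \frac{1}{-138} = - \frac{1}{138}$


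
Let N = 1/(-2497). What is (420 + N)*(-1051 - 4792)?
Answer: -6127781977/2497 ≈ -2.4541e+6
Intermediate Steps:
N = -1/2497 ≈ -0.00040048
(420 + N)*(-1051 - 4792) = (420 - 1/2497)*(-1051 - 4792) = (1048739/2497)*(-5843) = -6127781977/2497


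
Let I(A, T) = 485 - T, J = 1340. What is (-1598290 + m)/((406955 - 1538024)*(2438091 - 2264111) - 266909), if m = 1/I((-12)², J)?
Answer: 1366537951/168250022057295 ≈ 8.1221e-6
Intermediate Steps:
m = -1/855 (m = 1/(485 - 1*1340) = 1/(485 - 1340) = 1/(-855) = -1/855 ≈ -0.0011696)
(-1598290 + m)/((406955 - 1538024)*(2438091 - 2264111) - 266909) = (-1598290 - 1/855)/((406955 - 1538024)*(2438091 - 2264111) - 266909) = -1366537951/(855*(-1131069*173980 - 266909)) = -1366537951/(855*(-196783384620 - 266909)) = -1366537951/855/(-196783651529) = -1366537951/855*(-1/196783651529) = 1366537951/168250022057295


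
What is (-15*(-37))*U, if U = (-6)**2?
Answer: 19980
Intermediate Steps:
U = 36
(-15*(-37))*U = -15*(-37)*36 = 555*36 = 19980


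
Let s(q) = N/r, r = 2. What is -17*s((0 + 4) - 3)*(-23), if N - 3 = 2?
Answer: 1955/2 ≈ 977.50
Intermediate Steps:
N = 5 (N = 3 + 2 = 5)
s(q) = 5/2
-17*s((0 + 4) - 3)*(-23) = -17*5/2*(-23) = -85/2*(-23) = 1955/2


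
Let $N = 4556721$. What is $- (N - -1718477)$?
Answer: $-6275198$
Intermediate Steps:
$- (N - -1718477) = - (4556721 - -1718477) = - (4556721 + 1718477) = \left(-1\right) 6275198 = -6275198$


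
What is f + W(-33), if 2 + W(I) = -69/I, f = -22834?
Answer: -251173/11 ≈ -22834.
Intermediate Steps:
W(I) = -2 - 69/I
f + W(-33) = -22834 + (-2 - 69/(-33)) = -22834 + (-2 - 69*(-1/33)) = -22834 + (-2 + 23/11) = -22834 + 1/11 = -251173/11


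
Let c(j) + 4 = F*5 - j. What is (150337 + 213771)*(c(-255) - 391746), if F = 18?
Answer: -142513691740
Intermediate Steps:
c(j) = 86 - j (c(j) = -4 + (18*5 - j) = -4 + (90 - j) = 86 - j)
(150337 + 213771)*(c(-255) - 391746) = (150337 + 213771)*((86 - 1*(-255)) - 391746) = 364108*((86 + 255) - 391746) = 364108*(341 - 391746) = 364108*(-391405) = -142513691740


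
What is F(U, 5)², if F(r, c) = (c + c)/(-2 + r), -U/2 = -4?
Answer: 25/9 ≈ 2.7778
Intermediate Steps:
U = 8 (U = -2*(-4) = 8)
F(r, c) = 2*c/(-2 + r) (F(r, c) = (2*c)/(-2 + r) = 2*c/(-2 + r))
F(U, 5)² = (2*5/(-2 + 8))² = (2*5/6)² = (2*5*(⅙))² = (5/3)² = 25/9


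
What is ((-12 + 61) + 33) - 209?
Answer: -127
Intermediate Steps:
((-12 + 61) + 33) - 209 = (49 + 33) - 209 = 82 - 209 = -127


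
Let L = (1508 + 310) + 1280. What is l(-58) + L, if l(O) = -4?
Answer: 3094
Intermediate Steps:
L = 3098 (L = 1818 + 1280 = 3098)
l(-58) + L = -4 + 3098 = 3094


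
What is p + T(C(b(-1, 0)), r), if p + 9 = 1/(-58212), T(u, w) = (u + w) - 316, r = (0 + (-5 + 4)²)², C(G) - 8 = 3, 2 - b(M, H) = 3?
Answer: -18220357/58212 ≈ -313.00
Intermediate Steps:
b(M, H) = -1 (b(M, H) = 2 - 1*3 = 2 - 3 = -1)
C(G) = 11 (C(G) = 8 + 3 = 11)
r = 1 (r = (0 + (-1)²)² = (0 + 1)² = 1² = 1)
T(u, w) = -316 + u + w
p = -523909/58212 (p = -9 + 1/(-58212) = -9 - 1/58212 = -523909/58212 ≈ -9.0000)
p + T(C(b(-1, 0)), r) = -523909/58212 + (-316 + 11 + 1) = -523909/58212 - 304 = -18220357/58212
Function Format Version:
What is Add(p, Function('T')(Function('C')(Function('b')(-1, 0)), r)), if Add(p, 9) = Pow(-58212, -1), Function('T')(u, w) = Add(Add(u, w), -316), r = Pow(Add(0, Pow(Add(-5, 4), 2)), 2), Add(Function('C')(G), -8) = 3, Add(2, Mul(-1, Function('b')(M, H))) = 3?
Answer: Rational(-18220357, 58212) ≈ -313.00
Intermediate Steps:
Function('b')(M, H) = -1 (Function('b')(M, H) = Add(2, Mul(-1, 3)) = Add(2, -3) = -1)
Function('C')(G) = 11 (Function('C')(G) = Add(8, 3) = 11)
r = 1 (r = Pow(Add(0, Pow(-1, 2)), 2) = Pow(Add(0, 1), 2) = Pow(1, 2) = 1)
Function('T')(u, w) = Add(-316, u, w)
p = Rational(-523909, 58212) (p = Add(-9, Pow(-58212, -1)) = Add(-9, Rational(-1, 58212)) = Rational(-523909, 58212) ≈ -9.0000)
Add(p, Function('T')(Function('C')(Function('b')(-1, 0)), r)) = Add(Rational(-523909, 58212), Add(-316, 11, 1)) = Add(Rational(-523909, 58212), -304) = Rational(-18220357, 58212)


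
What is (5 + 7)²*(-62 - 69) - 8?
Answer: -18872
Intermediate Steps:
(5 + 7)²*(-62 - 69) - 8 = 12²*(-131) - 8 = 144*(-131) - 8 = -18864 - 8 = -18872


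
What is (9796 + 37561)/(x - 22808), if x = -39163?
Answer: -47357/61971 ≈ -0.76418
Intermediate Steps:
(9796 + 37561)/(x - 22808) = (9796 + 37561)/(-39163 - 22808) = 47357/(-61971) = 47357*(-1/61971) = -47357/61971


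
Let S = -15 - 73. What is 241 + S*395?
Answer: -34519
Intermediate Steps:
S = -88
241 + S*395 = 241 - 88*395 = 241 - 34760 = -34519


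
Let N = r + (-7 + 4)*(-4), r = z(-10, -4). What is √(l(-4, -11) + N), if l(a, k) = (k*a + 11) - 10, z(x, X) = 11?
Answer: 2*√17 ≈ 8.2462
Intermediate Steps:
r = 11
N = 23 (N = 11 + (-7 + 4)*(-4) = 11 - 3*(-4) = 11 + 12 = 23)
l(a, k) = 1 + a*k (l(a, k) = (a*k + 11) - 10 = (11 + a*k) - 10 = 1 + a*k)
√(l(-4, -11) + N) = √((1 - 4*(-11)) + 23) = √((1 + 44) + 23) = √(45 + 23) = √68 = 2*√17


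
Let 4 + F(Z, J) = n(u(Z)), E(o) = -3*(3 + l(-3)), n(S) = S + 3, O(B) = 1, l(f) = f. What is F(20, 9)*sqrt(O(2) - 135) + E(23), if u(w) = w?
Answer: 19*I*sqrt(134) ≈ 219.94*I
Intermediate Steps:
n(S) = 3 + S
E(o) = 0 (E(o) = -3*(3 - 3) = -3*0 = 0)
F(Z, J) = -1 + Z (F(Z, J) = -4 + (3 + Z) = -1 + Z)
F(20, 9)*sqrt(O(2) - 135) + E(23) = (-1 + 20)*sqrt(1 - 135) + 0 = 19*sqrt(-134) + 0 = 19*(I*sqrt(134)) + 0 = 19*I*sqrt(134) + 0 = 19*I*sqrt(134)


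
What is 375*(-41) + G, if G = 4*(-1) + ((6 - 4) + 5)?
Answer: -15372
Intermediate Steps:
G = 3 (G = -4 + (2 + 5) = -4 + 7 = 3)
375*(-41) + G = 375*(-41) + 3 = -15375 + 3 = -15372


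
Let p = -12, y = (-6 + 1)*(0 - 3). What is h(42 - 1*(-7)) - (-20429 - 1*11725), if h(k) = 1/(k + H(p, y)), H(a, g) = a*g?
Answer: 4212173/131 ≈ 32154.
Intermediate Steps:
y = 15 (y = -5*(-3) = 15)
h(k) = 1/(-180 + k) (h(k) = 1/(k - 12*15) = 1/(k - 180) = 1/(-180 + k))
h(42 - 1*(-7)) - (-20429 - 1*11725) = 1/(-180 + (42 - 1*(-7))) - (-20429 - 1*11725) = 1/(-180 + (42 + 7)) - (-20429 - 11725) = 1/(-180 + 49) - 1*(-32154) = 1/(-131) + 32154 = -1/131 + 32154 = 4212173/131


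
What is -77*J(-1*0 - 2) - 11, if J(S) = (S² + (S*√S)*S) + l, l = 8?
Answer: -935 - 308*I*√2 ≈ -935.0 - 435.58*I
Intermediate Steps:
J(S) = 8 + S² + S^(5/2) (J(S) = (S² + (S*√S)*S) + 8 = (S² + S^(3/2)*S) + 8 = (S² + S^(5/2)) + 8 = 8 + S² + S^(5/2))
-77*J(-1*0 - 2) - 11 = -77*(8 + (-1*0 - 2)² + (-1*0 - 2)^(5/2)) - 11 = -77*(8 + (0 - 2)² + (0 - 2)^(5/2)) - 11 = -77*(8 + (-2)² + (-2)^(5/2)) - 11 = -77*(8 + 4 + 4*I*√2) - 11 = -77*(12 + 4*I*√2) - 11 = (-924 - 308*I*√2) - 11 = -935 - 308*I*√2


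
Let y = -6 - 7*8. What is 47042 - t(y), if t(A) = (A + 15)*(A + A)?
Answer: 41214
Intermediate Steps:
y = -62 (y = -6 - 56 = -62)
t(A) = 2*A*(15 + A) (t(A) = (15 + A)*(2*A) = 2*A*(15 + A))
47042 - t(y) = 47042 - 2*(-62)*(15 - 62) = 47042 - 2*(-62)*(-47) = 47042 - 1*5828 = 47042 - 5828 = 41214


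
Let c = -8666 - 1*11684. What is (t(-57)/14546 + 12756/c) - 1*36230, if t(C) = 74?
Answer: -2681166548969/74002775 ≈ -36231.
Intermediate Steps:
c = -20350 (c = -8666 - 11684 = -20350)
(t(-57)/14546 + 12756/c) - 1*36230 = (74/14546 + 12756/(-20350)) - 1*36230 = (74*(1/14546) + 12756*(-1/20350)) - 36230 = (37/7273 - 6378/10175) - 36230 = -46010719/74002775 - 36230 = -2681166548969/74002775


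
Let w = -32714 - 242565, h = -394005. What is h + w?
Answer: -669284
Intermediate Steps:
w = -275279
h + w = -394005 - 275279 = -669284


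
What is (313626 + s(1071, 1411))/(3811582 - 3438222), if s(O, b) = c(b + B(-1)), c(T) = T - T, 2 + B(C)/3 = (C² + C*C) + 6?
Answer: 156813/186680 ≈ 0.84001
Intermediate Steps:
B(C) = 12 + 6*C² (B(C) = -6 + 3*((C² + C*C) + 6) = -6 + 3*((C² + C²) + 6) = -6 + 3*(2*C² + 6) = -6 + 3*(6 + 2*C²) = -6 + (18 + 6*C²) = 12 + 6*C²)
c(T) = 0
s(O, b) = 0
(313626 + s(1071, 1411))/(3811582 - 3438222) = (313626 + 0)/(3811582 - 3438222) = 313626/373360 = 313626*(1/373360) = 156813/186680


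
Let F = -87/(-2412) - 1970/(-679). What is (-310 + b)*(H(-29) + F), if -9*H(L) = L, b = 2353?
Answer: 2289953527/181972 ≈ 12584.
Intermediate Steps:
H(L) = -L/9
F = 1603571/545916 (F = -87*(-1/2412) - 1970*(-1/679) = 29/804 + 1970/679 = 1603571/545916 ≈ 2.9374)
(-310 + b)*(H(-29) + F) = (-310 + 2353)*(-⅑*(-29) + 1603571/545916) = 2043*(29/9 + 1603571/545916) = 2043*(10087901/1637748) = 2289953527/181972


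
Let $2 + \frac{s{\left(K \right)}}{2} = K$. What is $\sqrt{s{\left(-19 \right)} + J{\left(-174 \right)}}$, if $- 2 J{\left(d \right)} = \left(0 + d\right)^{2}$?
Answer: $2 i \sqrt{3795} \approx 123.21 i$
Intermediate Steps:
$J{\left(d \right)} = - \frac{d^{2}}{2}$ ($J{\left(d \right)} = - \frac{\left(0 + d\right)^{2}}{2} = - \frac{d^{2}}{2}$)
$s{\left(K \right)} = -4 + 2 K$
$\sqrt{s{\left(-19 \right)} + J{\left(-174 \right)}} = \sqrt{\left(-4 + 2 \left(-19\right)\right) - \frac{\left(-174\right)^{2}}{2}} = \sqrt{\left(-4 - 38\right) - 15138} = \sqrt{-42 - 15138} = \sqrt{-15180} = 2 i \sqrt{3795}$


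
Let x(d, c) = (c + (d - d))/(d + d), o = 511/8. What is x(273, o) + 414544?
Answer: 258675529/624 ≈ 4.1454e+5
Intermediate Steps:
o = 511/8 (o = 511*(1/8) = 511/8 ≈ 63.875)
x(d, c) = c/(2*d) (x(d, c) = (c + 0)/((2*d)) = c*(1/(2*d)) = c/(2*d))
x(273, o) + 414544 = (1/2)*(511/8)/273 + 414544 = (1/2)*(511/8)*(1/273) + 414544 = 73/624 + 414544 = 258675529/624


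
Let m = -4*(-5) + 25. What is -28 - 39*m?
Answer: -1783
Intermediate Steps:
m = 45 (m = 20 + 25 = 45)
-28 - 39*m = -28 - 39*45 = -28 - 1755 = -1783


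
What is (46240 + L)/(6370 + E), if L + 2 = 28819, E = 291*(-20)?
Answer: 75057/550 ≈ 136.47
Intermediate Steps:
E = -5820
L = 28817 (L = -2 + 28819 = 28817)
(46240 + L)/(6370 + E) = (46240 + 28817)/(6370 - 5820) = 75057/550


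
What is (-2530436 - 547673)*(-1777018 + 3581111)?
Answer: -5553194900137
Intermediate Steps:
(-2530436 - 547673)*(-1777018 + 3581111) = -3078109*1804093 = -5553194900137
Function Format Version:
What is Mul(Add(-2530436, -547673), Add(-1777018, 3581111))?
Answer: -5553194900137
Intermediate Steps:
Mul(Add(-2530436, -547673), Add(-1777018, 3581111)) = Mul(-3078109, 1804093) = -5553194900137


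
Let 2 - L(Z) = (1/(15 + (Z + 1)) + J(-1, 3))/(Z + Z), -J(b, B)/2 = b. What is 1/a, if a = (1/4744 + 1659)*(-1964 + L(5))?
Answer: -996240/3243058192711 ≈ -3.0719e-7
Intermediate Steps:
J(b, B) = -2*b
L(Z) = 2 - (2 + 1/(16 + Z))/(2*Z) (L(Z) = 2 - (1/(15 + (Z + 1)) - 2*(-1))/(Z + Z) = 2 - (1/(15 + (1 + Z)) + 2)/(2*Z) = 2 - (1/(16 + Z) + 2)*1/(2*Z) = 2 - (2 + 1/(16 + Z))*1/(2*Z) = 2 - (2 + 1/(16 + Z))/(2*Z))
a = -3243058192711/996240 (a = (1/4744 + 1659)*(-1964 + (½)*(-33 + 4*5² + 62*5)/(5*(16 + 5))) = (1/4744 + 1659)*(-1964 + (½)*(⅕)*(-33 + 4*25 + 310)/21) = 7870297*(-1964 + (½)*(⅕)*(1/21)*(-33 + 100 + 310))/4744 = 7870297*(-1964 + (½)*(⅕)*(1/21)*377)/4744 = 7870297*(-1964 + 377/210)/4744 = (7870297/4744)*(-412063/210) = -3243058192711/996240 ≈ -3.2553e+6)
1/a = 1/(-3243058192711/996240) = -996240/3243058192711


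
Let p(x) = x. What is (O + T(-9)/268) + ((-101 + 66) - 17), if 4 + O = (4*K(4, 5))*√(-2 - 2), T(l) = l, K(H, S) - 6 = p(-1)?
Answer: -15017/268 + 40*I ≈ -56.034 + 40.0*I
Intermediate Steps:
K(H, S) = 5 (K(H, S) = 6 - 1 = 5)
O = -4 + 40*I (O = -4 + (4*5)*√(-2 - 2) = -4 + 20*√(-4) = -4 + 20*(2*I) = -4 + 40*I ≈ -4.0 + 40.0*I)
(O + T(-9)/268) + ((-101 + 66) - 17) = ((-4 + 40*I) - 9/268) + ((-101 + 66) - 17) = ((-4 + 40*I) - 9*1/268) + (-35 - 17) = ((-4 + 40*I) - 9/268) - 52 = (-1081/268 + 40*I) - 52 = -15017/268 + 40*I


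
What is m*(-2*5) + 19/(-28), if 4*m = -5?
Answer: 331/28 ≈ 11.821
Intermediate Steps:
m = -5/4 (m = (1/4)*(-5) = -5/4 ≈ -1.2500)
m*(-2*5) + 19/(-28) = -(-5)*5/2 + 19/(-28) = -5/4*(-10) + 19*(-1/28) = 25/2 - 19/28 = 331/28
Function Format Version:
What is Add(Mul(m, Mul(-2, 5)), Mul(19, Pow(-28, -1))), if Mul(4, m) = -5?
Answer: Rational(331, 28) ≈ 11.821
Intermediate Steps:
m = Rational(-5, 4) (m = Mul(Rational(1, 4), -5) = Rational(-5, 4) ≈ -1.2500)
Add(Mul(m, Mul(-2, 5)), Mul(19, Pow(-28, -1))) = Add(Mul(Rational(-5, 4), Mul(-2, 5)), Mul(19, Pow(-28, -1))) = Add(Mul(Rational(-5, 4), -10), Mul(19, Rational(-1, 28))) = Add(Rational(25, 2), Rational(-19, 28)) = Rational(331, 28)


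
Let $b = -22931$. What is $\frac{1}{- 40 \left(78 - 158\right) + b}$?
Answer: $- \frac{1}{19731} \approx -5.0682 \cdot 10^{-5}$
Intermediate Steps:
$\frac{1}{- 40 \left(78 - 158\right) + b} = \frac{1}{- 40 \left(78 - 158\right) - 22931} = \frac{1}{\left(-40\right) \left(-80\right) - 22931} = \frac{1}{3200 - 22931} = \frac{1}{-19731} = - \frac{1}{19731}$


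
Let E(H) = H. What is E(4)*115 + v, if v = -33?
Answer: 427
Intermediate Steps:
E(4)*115 + v = 4*115 - 33 = 460 - 33 = 427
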